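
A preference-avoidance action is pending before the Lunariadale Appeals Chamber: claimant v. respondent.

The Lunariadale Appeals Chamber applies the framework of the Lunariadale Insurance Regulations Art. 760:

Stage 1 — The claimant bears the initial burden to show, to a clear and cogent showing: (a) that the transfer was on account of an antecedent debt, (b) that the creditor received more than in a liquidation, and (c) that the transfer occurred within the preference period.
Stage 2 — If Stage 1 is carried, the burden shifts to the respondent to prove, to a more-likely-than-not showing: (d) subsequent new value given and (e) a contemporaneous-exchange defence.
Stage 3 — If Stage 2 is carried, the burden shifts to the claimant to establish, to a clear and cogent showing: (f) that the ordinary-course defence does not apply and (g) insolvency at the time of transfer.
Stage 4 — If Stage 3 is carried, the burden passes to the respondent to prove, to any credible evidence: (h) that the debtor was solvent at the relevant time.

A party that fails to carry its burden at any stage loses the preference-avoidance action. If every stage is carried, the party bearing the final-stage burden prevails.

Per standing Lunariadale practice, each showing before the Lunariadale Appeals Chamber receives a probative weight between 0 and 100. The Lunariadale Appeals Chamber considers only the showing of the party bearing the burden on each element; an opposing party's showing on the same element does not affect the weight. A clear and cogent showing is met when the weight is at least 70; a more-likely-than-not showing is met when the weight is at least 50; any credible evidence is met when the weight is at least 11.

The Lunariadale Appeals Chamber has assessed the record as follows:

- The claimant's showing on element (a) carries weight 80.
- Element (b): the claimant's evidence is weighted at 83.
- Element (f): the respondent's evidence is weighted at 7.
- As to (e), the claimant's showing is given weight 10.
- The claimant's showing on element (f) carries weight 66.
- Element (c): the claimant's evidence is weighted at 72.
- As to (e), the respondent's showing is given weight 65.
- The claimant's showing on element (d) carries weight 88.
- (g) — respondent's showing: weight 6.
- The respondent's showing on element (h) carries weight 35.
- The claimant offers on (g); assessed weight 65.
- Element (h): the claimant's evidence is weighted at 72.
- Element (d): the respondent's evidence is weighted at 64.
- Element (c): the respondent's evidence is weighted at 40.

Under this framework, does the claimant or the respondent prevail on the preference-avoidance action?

Stage 1 — burden on claimant; standard: a clear and cogent showing (weight is at least 70).
    (a): 80 ≥ 70 [met]
    (b): 83 ≥ 70 [met]
    (c): 72 (respondent's 40 disregarded) ≥ 70 [met]
  The claimant carries Stage 1; the respondent now bears the burden.
Stage 2 — burden on respondent; standard: a more-likely-than-not showing (weight is at least 50).
    (d): 64 (claimant's 88 disregarded) ≥ 50 [met]
    (e): 65 (claimant's 10 disregarded) ≥ 50 [met]
  The respondent carries Stage 2; the claimant now bears the burden.
Stage 3 — burden on claimant; standard: a clear and cogent showing (weight is at least 70).
    (f): 66 (respondent's 7 disregarded) < 70 [not met]
    (g): 65 (respondent's 6 disregarded) < 70 [not met]
  The claimant does not carry Stage 3.
The respondent prevails.

respondent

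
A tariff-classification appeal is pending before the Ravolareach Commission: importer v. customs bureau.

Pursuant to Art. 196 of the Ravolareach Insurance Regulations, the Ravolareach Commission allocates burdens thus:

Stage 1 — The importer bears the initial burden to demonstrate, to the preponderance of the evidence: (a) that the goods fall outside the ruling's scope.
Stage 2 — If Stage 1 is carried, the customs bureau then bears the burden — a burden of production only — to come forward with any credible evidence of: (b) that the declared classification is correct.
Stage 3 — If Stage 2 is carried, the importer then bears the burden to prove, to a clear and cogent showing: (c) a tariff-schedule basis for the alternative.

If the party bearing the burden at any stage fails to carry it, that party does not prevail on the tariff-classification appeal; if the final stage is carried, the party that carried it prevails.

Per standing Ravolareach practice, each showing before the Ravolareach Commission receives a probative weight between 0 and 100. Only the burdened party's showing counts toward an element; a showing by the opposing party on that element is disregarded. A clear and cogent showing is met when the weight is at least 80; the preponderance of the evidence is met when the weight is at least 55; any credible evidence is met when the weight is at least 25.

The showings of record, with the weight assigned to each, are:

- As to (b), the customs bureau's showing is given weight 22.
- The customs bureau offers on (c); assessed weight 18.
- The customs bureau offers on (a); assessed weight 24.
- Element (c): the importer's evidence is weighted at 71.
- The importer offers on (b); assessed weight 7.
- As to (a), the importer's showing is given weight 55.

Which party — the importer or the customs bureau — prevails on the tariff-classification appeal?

At Stage 1 the importer must meet the preponderance of the evidence (weight is at least 55): on (a) the weight is 55 (the customs bureau's 24 is given no effect), ≥ 55, so (a) meets the standard.
  Stage 1 carried; the burden shifts to the customs bureau.
At Stage 2 the customs bureau must meet any credible evidence (weight is at least 25): on (b) the weight is 22 (the importer's 7 is given no effect), which does not reach 25, so (b) does not meet the standard.
  Stage 2 not carried; the customs bureau fails its burden.
So the importer prevails.

importer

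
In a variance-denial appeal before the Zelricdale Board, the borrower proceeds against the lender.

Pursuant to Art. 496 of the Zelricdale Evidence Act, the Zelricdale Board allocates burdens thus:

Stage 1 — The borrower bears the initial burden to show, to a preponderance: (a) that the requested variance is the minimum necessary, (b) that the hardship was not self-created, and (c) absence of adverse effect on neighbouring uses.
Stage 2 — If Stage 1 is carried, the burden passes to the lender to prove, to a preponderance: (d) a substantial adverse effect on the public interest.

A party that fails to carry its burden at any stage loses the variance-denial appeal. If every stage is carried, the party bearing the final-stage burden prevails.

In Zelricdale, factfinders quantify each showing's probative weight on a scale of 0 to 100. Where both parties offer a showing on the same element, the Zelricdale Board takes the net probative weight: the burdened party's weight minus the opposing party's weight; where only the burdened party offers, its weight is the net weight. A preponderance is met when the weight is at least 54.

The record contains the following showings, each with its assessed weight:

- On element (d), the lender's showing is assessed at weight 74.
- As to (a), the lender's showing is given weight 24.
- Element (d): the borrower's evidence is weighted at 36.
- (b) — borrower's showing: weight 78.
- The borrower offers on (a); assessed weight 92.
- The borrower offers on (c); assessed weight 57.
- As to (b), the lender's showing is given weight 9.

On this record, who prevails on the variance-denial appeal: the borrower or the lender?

borrower

Stage 1 (borrower, a preponderance, weight is at least 54): (a) net 92−24=68 ≥ 54 — meets; (b) net 78−9=69 ≥ 54 — meets; (c) 57 ≥ 54 — meets.
  The borrower carries Stage 1; the lender now bears the burden.
Stage 2 (lender, a preponderance, weight is at least 54): (d) net 74−36=38 < 54 — fails.
  Stage 2 not carried; the lender fails its burden.
The borrower prevails.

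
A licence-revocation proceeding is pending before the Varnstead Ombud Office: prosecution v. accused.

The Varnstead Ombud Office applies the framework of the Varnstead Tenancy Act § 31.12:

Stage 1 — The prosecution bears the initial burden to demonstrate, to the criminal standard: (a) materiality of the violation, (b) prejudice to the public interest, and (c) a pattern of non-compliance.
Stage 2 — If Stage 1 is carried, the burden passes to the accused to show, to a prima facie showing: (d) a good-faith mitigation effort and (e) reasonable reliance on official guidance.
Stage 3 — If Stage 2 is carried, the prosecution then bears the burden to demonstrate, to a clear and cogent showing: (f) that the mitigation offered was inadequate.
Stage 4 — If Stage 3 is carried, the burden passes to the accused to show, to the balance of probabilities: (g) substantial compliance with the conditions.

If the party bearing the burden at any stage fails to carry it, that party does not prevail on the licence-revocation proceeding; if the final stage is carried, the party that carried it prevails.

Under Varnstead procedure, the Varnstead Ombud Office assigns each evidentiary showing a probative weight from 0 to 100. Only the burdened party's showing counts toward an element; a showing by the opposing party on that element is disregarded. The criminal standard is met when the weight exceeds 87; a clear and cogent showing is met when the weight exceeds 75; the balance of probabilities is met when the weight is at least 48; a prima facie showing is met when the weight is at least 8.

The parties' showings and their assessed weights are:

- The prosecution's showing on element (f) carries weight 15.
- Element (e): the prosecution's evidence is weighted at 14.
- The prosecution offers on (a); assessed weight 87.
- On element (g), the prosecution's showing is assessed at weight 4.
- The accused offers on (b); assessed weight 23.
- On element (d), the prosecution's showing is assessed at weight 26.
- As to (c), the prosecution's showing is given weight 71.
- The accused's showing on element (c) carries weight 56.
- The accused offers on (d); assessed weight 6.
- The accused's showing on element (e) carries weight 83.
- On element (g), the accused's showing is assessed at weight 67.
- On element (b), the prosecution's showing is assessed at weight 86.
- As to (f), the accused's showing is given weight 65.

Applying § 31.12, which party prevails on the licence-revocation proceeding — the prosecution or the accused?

accused

At Stage 1 the prosecution must meet the criminal standard (weight exceeds 87): on (a) the weight is 87, ≤ 87, so (a) does not meet the standard; on (b) the weight is 86 (the accused's 23 is given no effect), ≤ 87, so (b) does not meet the standard; on (c) the weight is 71 (the accused's 56 is given no effect), ≤ 87, so (c) does not meet the standard.
  The prosecution does not carry Stage 1.
So the accused prevails.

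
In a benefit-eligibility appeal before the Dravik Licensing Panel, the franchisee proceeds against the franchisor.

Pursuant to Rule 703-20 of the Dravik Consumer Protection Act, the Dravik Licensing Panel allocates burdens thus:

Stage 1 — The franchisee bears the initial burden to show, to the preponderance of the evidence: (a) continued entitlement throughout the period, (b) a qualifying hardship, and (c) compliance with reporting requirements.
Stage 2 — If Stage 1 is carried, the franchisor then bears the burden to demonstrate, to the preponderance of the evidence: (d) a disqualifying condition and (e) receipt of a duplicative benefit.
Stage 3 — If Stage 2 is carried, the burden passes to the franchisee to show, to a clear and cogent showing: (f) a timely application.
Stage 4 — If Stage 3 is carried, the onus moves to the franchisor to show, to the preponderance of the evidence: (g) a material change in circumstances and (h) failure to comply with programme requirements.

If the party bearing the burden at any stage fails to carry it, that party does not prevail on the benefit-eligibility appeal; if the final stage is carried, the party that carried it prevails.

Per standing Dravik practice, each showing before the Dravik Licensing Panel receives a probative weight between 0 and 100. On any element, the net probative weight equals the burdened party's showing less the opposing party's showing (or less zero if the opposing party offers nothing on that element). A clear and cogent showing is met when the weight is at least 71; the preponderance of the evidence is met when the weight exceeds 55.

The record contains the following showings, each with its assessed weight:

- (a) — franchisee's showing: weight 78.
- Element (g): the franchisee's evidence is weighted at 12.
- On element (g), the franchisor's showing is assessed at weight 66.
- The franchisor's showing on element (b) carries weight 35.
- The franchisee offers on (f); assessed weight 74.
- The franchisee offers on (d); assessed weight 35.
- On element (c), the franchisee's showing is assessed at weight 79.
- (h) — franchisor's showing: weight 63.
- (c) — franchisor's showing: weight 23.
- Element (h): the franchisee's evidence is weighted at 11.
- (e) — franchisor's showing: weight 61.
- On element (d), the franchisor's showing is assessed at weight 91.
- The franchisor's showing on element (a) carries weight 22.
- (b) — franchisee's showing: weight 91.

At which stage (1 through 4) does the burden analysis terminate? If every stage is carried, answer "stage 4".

Stage 1 (franchisee, the preponderance of the evidence, weight exceeds 55): (a) net 78−22=56 > 55 — meets; (b) net 91−35=56 > 55 — meets; (c) net 79−23=56 > 55 — meets.
  The franchisee carries Stage 1; the franchisor now bears the burden.
Stage 2 (franchisor, the preponderance of the evidence, weight exceeds 55): (d) net 91−35=56 > 55 — meets; (e) 61 > 55 — meets.
  Stage 2 carried; the burden shifts to the franchisee.
Stage 3 (franchisee, a clear and cogent showing, weight is at least 71): (f) 74 ≥ 71 — meets.
  Stage 3 carried; the burden shifts to the franchisor.
Stage 4 (franchisor, the preponderance of the evidence, weight exceeds 55): (g) net 66−12=54 ≤ 55 — fails; (h) net 63−11=52 ≤ 55 — fails.
  Not every element is met, so the franchisor fails to carry Stage 4.
So the franchisee prevails.

stage 4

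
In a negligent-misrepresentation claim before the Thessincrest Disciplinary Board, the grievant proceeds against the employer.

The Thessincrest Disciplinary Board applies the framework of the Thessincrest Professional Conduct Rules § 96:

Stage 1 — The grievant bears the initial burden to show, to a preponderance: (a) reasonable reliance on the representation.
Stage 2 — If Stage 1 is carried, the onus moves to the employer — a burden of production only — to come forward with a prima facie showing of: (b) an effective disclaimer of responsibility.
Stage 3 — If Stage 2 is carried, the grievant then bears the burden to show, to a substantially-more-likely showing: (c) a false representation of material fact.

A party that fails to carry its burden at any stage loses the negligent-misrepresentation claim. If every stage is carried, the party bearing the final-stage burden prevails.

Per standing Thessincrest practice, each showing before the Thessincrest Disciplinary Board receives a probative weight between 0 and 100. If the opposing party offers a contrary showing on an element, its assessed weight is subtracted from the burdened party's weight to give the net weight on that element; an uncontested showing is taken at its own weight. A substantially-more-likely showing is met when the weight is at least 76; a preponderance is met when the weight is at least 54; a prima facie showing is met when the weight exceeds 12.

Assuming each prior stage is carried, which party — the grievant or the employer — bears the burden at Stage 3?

Stage 3's rule assigns the burden to the grievant (to a substantially-more-likely showing).

grievant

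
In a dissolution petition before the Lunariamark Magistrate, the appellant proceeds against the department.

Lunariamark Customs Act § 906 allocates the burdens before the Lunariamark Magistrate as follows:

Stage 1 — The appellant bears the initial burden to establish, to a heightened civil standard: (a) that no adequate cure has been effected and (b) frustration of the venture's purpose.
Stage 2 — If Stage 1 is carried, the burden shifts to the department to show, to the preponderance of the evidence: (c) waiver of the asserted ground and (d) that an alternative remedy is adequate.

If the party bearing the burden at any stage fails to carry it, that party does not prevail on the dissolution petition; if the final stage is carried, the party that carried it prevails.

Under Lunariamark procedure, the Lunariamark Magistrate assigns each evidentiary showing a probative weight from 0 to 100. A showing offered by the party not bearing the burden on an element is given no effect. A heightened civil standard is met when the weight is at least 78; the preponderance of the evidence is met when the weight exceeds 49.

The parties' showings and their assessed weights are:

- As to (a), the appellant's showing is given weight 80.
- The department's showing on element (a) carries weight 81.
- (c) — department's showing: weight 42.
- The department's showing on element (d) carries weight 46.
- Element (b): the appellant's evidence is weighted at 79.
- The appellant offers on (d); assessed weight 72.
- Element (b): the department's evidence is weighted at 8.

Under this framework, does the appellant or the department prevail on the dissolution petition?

Stage 1 — burden on appellant; standard: a heightened civil standard (weight is at least 78).
    (a): 80 (department's 81 disregarded) ≥ 78 [met]
    (b): 79 (department's 8 disregarded) ≥ 78 [met]
  Stage 1 carried; the burden shifts to the department.
Stage 2 — burden on department; standard: the preponderance of the evidence (weight exceeds 49).
    (c): 42 ≤ 49 [not met]
    (d): 46 (appellant's 72 disregarded) ≤ 49 [not met]
  Not every element is met, so the department fails to carry Stage 2.
So the appellant prevails.

appellant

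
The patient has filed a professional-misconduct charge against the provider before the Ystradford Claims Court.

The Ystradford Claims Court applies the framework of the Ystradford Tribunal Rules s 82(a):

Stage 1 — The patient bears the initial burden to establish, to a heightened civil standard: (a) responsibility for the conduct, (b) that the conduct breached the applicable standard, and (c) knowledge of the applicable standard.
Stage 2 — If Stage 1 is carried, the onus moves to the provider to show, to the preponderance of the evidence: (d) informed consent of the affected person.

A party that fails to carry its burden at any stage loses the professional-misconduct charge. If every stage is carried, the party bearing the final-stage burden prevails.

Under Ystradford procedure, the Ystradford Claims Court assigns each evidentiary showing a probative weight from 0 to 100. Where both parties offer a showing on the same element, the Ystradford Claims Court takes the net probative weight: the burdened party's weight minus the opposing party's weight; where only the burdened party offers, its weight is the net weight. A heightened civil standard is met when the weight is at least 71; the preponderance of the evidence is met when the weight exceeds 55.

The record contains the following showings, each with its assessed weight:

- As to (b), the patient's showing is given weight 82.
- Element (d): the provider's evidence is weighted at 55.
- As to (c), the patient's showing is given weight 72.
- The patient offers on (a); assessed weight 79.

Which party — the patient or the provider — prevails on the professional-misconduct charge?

patient

Stage 1 — burden on patient; standard: a heightened civil standard (weight is at least 71).
    (a): 79 ≥ 71 [met]
    (b): 82 ≥ 71 [met]
    (c): 72 ≥ 71 [met]
  The patient carries Stage 1; the provider now bears the burden.
Stage 2 — burden on provider; standard: the preponderance of the evidence (weight exceeds 55).
    (d): 55 ≤ 55 [not met]
  The provider does not carry Stage 2.
The analysis ends at Stage 2; the patient prevails.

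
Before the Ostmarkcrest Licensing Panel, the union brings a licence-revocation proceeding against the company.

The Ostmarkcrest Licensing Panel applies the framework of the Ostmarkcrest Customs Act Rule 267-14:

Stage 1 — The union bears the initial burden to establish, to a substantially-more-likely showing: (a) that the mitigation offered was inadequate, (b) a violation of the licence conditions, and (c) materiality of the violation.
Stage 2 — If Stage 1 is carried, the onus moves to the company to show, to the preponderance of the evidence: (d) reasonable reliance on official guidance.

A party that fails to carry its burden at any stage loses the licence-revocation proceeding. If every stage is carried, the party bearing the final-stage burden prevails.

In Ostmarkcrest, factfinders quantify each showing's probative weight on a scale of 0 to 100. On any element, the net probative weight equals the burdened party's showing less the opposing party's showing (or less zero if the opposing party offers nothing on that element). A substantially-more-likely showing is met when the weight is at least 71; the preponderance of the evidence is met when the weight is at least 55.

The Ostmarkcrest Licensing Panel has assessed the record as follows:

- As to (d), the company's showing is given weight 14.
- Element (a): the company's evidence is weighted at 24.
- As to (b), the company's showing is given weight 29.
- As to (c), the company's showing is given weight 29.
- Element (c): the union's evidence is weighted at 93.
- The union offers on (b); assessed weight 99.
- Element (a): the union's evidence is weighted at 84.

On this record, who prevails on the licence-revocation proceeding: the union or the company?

At Stage 1 the union must meet a substantially-more-likely showing (weight is at least 71): on (a) the weight is 84 less the opposing 24 gives net 60, < 71, so (a) does not meet the standard; on (b) the weight is 99 less the opposing 29 gives net 70, < 71, so (b) does not meet the standard; on (c) the weight is 93 less the opposing 29 gives net 64, < 71, so (c) does not meet the standard.
  Stage 1 not carried; the union fails its burden.
The analysis ends at Stage 1; the company prevails.

company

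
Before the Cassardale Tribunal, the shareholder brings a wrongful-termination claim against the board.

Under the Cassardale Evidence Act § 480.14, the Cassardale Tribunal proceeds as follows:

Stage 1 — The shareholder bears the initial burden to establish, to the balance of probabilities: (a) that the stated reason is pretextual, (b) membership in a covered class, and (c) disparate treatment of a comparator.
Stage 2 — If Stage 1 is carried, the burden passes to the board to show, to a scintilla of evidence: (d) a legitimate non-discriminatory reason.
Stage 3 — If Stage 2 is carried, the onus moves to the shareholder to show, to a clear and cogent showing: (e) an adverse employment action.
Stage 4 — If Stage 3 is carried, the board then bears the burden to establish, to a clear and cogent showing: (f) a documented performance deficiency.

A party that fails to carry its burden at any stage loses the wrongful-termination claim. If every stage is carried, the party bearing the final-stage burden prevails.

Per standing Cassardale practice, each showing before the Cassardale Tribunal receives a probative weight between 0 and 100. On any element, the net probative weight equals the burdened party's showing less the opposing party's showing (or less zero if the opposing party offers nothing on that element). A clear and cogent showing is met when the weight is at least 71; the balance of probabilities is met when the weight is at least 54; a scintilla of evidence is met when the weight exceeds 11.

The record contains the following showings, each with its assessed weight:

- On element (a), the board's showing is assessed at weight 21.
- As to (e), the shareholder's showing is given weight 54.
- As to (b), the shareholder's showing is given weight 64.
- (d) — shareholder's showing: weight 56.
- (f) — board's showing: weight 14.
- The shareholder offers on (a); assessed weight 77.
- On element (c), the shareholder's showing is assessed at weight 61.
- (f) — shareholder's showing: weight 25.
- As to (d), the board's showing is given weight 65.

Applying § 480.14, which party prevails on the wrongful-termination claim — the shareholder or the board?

At Stage 1 the shareholder must meet the balance of probabilities (weight is at least 54): on (a) the weight is 77 less the opposing 21 gives net 56, which does reach 54, so (a) meets the standard; on (b) the weight is 64, ≥ 54, so (b) meets the standard; on (c) the weight is 61, which does reach 54, so (c) meets the standard.
  Stage 1 carried; the burden shifts to the board.
At Stage 2 the board must meet a scintilla of evidence (weight exceeds 11): on (d) the weight is 65 less the opposing 56 gives net 9, ≤ 11, so (d) does not meet the standard.
  Stage 2 not carried; the board fails its burden.
The analysis ends at Stage 2; the shareholder prevails.

shareholder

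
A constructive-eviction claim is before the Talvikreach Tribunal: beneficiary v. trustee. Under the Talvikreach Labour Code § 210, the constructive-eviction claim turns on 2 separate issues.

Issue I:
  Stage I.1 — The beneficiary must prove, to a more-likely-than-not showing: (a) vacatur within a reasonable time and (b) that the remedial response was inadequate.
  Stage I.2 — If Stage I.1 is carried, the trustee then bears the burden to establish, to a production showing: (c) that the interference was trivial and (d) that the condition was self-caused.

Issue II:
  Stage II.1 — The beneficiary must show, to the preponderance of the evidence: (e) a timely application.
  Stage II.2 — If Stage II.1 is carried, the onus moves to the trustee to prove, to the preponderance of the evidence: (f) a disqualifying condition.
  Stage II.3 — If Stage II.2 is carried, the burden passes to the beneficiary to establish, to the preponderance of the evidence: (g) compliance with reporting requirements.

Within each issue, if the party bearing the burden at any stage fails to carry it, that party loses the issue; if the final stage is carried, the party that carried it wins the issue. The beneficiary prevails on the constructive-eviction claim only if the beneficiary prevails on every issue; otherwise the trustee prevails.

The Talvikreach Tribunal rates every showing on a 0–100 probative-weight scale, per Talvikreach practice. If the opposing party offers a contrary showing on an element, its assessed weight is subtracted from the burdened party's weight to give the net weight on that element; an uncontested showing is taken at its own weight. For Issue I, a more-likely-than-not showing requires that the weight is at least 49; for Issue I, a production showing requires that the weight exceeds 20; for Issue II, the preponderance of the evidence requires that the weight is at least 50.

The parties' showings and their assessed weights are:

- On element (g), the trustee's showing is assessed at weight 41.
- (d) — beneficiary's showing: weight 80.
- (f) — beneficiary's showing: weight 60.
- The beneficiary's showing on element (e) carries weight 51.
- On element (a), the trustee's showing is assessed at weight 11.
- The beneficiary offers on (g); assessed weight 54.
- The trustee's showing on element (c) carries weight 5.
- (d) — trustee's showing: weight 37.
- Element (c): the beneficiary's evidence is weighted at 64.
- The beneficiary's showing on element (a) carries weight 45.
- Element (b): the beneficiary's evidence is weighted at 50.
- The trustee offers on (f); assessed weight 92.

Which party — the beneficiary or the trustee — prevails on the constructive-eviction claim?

— Issue I —
Stage I.1 — burden on beneficiary; standard: a more-likely-than-not showing (weight is at least 49).
    (a): 45 − 11 = 34 < 49 [not met]
    (b): 50 ≥ 49 [met]
  The beneficiary does not carry Stage I.1.
So the trustee prevails on this issue.
— Issue II —
At Stage II.1 the beneficiary must meet the preponderance of the evidence (weight is at least 50): on (e) the weight is 51, ≥ 50, so (e) meets the standard.
  The beneficiary carries Stage II.1; the trustee now bears the burden.
At Stage II.2 the trustee must meet the preponderance of the evidence (weight is at least 50): on (f) the weight is 92 less the opposing 60 gives net 32, < 50, so (f) does not meet the standard.
  Stage II.2 not carried; the trustee fails its burden.
So the beneficiary prevails on this issue.
Per-issue: Issue I → trustee; Issue II → beneficiary. The beneficiary must prevail on every issue; overall, the trustee prevails.

trustee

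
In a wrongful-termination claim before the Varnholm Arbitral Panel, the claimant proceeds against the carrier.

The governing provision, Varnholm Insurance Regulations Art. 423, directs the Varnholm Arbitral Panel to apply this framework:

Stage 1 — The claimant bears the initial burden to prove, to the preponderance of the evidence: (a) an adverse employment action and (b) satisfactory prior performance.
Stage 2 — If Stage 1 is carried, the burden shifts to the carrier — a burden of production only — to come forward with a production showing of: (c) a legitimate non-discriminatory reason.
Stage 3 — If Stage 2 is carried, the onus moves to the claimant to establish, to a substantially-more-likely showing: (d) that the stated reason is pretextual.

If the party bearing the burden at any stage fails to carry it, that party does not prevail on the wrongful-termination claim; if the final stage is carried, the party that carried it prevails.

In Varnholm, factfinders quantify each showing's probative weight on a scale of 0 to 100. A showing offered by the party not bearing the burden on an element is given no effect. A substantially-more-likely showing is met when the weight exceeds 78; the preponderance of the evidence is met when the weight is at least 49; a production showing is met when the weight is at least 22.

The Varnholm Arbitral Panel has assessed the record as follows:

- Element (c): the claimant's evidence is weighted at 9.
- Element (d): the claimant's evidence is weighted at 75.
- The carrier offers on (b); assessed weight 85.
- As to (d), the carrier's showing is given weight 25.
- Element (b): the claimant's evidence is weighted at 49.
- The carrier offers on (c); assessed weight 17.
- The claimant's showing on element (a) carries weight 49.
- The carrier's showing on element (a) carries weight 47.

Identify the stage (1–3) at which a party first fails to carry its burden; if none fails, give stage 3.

stage 2

Stage 1 (claimant, the preponderance of the evidence, weight is at least 49): (a) 49 (carrier's 47 disregarded) ≥ 49 — meets; (b) 49 (carrier's 85 disregarded) ≥ 49 — meets.
  Stage 1 is satisfied; the onus moves to the carrier.
Stage 2 (carrier, a production showing, weight is at least 22): (c) 17 (claimant's 9 disregarded) < 22 — fails.
  The carrier does not carry Stage 2.
So the claimant prevails.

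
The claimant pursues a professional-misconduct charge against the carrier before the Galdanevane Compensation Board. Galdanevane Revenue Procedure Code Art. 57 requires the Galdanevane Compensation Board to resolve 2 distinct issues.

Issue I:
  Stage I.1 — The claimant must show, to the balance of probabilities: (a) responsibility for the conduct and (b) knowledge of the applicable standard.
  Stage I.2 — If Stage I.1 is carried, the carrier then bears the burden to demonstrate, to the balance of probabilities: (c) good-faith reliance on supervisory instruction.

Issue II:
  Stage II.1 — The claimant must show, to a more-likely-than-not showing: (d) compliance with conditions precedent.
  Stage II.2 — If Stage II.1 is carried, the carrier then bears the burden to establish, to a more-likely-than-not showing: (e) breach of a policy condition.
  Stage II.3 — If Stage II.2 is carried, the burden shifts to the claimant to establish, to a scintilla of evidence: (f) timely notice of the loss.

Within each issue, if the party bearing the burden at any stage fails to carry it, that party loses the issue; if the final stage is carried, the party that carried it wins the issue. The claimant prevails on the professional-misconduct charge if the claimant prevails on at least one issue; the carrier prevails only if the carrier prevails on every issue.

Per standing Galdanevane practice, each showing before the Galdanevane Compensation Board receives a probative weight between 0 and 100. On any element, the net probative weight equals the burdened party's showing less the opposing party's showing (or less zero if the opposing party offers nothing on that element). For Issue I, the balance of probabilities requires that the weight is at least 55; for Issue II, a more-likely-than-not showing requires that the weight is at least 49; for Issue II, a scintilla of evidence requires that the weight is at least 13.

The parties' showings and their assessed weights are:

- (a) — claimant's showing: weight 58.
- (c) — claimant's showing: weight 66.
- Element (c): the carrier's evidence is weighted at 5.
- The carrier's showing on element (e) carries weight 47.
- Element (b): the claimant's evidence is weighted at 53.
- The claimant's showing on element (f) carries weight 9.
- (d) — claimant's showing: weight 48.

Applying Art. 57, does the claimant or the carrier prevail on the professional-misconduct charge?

— Issue I —
At Stage I.1 the claimant must meet the balance of probabilities (weight is at least 55): on (a) the weight is 58, which does reach 55, so (a) meets the standard; on (b) the weight is 53, < 55, so (b) does not meet the standard.
  Not every element is met, so the claimant fails to carry Stage I.1.
So the carrier prevails on this issue.
— Issue II —
At Stage II.1 the claimant must meet a more-likely-than-not showing (weight is at least 49): on (d) the weight is 48, < 49, so (d) does not meet the standard.
  Stage II.1 not carried; the claimant fails its burden.
The analysis ends at Stage II.1; the carrier prevails on this issue.
Per-issue: Issue I → carrier; Issue II → carrier. The claimant must prevail on at least one issue; overall, the carrier prevails.

carrier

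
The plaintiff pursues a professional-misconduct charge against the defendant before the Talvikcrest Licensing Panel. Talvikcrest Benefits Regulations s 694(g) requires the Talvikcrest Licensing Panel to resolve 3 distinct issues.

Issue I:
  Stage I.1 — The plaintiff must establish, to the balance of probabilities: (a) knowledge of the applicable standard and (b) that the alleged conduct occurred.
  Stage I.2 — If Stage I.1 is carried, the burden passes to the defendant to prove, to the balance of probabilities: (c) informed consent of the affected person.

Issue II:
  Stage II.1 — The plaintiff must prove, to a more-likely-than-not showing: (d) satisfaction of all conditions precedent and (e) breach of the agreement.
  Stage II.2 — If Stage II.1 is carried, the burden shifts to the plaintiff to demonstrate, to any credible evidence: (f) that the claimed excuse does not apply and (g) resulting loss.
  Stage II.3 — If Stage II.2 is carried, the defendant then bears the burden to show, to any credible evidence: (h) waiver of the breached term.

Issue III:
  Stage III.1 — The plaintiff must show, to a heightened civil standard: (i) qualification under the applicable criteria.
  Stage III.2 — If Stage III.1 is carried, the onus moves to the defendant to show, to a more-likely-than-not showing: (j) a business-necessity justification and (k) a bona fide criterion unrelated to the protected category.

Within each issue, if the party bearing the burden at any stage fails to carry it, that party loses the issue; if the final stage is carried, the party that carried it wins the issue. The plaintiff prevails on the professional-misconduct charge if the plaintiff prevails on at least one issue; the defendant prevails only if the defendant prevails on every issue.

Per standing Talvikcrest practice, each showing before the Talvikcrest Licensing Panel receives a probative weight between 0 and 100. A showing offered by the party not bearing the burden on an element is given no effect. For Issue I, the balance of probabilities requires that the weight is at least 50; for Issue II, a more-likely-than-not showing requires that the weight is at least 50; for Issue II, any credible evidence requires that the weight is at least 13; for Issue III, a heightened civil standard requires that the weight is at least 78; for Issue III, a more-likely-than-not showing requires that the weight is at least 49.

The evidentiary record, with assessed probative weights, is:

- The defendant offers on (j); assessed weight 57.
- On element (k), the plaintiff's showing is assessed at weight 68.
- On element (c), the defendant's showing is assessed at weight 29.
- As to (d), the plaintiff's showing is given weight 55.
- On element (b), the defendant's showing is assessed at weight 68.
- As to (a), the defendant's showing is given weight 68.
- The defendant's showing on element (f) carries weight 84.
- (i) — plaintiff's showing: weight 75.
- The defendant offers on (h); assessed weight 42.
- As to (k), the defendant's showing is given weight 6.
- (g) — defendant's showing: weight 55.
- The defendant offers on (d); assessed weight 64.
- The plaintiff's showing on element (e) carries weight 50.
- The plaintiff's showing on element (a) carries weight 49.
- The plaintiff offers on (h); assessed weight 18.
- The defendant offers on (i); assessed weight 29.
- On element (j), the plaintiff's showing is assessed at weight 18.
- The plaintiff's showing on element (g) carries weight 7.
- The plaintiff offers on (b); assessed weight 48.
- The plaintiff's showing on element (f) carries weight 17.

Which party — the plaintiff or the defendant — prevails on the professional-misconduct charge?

— Issue I —
Stage I.1 (plaintiff, the balance of probabilities, weight is at least 50): (a) 49 (defendant's 68 disregarded) < 50 — fails; (b) 48 (defendant's 68 disregarded) < 50 — fails.
  Stage I.1 not carried; the plaintiff fails its burden.
The defendant prevails on this issue.
— Issue II —
At Stage II.1 the plaintiff must meet a more-likely-than-not showing (weight is at least 50): on (d) the weight is 55 (the defendant's 64 is given no effect), ≥ 50, so (d) meets the standard; on (e) the weight is 50, which does reach 50, so (e) meets the standard.
  Stage II.1 is satisfied; the plaintiff continues to bear the burden.
At Stage II.2 the plaintiff must meet any credible evidence (weight is at least 13): on (f) the weight is 17 (the defendant's 84 is given no effect), ≥ 13, so (f) meets the standard; on (g) the weight is 7 (the defendant's 55 is given no effect), < 13, so (g) does not meet the standard.
  Not every element is met, so the plaintiff fails to carry Stage II.2.
So the defendant prevails on this issue.
— Issue III —
At Stage III.1 the plaintiff must meet a heightened civil standard (weight is at least 78): on (i) the weight is 75 (the defendant's 29 is given no effect), < 78, so (i) does not meet the standard.
  Not every element is met, so the plaintiff fails to carry Stage III.1.
So the defendant prevails on this issue.
Per-issue: Issue I → defendant; Issue II → defendant; Issue III → defendant. The plaintiff must prevail on at least one issue; overall, the defendant prevails.

defendant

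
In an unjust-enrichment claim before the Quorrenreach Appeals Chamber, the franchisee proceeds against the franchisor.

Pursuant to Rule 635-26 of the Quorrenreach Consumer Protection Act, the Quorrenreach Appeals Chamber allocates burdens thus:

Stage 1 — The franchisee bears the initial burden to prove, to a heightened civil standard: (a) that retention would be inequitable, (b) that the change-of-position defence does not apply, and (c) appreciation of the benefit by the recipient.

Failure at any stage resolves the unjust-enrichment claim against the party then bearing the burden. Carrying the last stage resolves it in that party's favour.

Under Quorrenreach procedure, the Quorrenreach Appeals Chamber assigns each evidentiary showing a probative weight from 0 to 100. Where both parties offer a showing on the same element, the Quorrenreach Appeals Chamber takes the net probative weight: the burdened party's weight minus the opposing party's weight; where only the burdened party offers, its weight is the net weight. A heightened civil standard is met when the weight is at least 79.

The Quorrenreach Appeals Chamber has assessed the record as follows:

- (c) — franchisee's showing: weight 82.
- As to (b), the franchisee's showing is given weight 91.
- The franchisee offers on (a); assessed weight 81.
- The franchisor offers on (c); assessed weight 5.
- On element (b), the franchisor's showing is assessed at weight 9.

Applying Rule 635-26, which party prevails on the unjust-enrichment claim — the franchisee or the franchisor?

Stage 1 — burden on franchisee; standard: a heightened civil standard (weight is at least 79).
    (a): 81 ≥ 79 [met]
    (b): 91 − 9 = 82 ≥ 79 [met]
    (c): 82 − 5 = 77 < 79 [not met]
  Stage 1 not carried; the franchisee fails its burden.
The analysis ends at Stage 1; the franchisor prevails.

franchisor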